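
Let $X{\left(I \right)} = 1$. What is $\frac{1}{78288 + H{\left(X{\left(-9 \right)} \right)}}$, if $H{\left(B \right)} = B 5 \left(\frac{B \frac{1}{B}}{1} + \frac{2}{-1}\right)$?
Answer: $\frac{1}{78283} \approx 1.2774 \cdot 10^{-5}$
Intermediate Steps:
$H{\left(B \right)} = - 5 B$ ($H{\left(B \right)} = 5 B \left(1 \cdot 1 + 2 \left(-1\right)\right) = 5 B \left(1 - 2\right) = 5 B \left(-1\right) = - 5 B$)
$\frac{1}{78288 + H{\left(X{\left(-9 \right)} \right)}} = \frac{1}{78288 - 5} = \frac{1}{78283}$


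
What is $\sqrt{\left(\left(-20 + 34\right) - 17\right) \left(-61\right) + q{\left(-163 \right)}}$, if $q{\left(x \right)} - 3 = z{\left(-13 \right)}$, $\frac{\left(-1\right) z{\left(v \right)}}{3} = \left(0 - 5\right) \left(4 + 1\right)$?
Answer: $3 \sqrt{29} \approx 16.155$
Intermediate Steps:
$z{\left(v \right)} = 75$ ($z{\left(v \right)} = - 3 \left(0 - 5\right) \left(4 + 1\right) = - 3 \left(\left(-5\right) 5\right) = \left(-3\right) \left(-25\right) = 75$)
$q{\left(x \right)} = 78$ ($q{\left(x \right)} = 3 + 75 = 78$)
$\sqrt{\left(\left(-20 + 34\right) - 17\right) \left(-61\right) + q{\left(-163 \right)}} = \sqrt{\left(\left(-20 + 34\right) - 17\right) \left(-61\right) + 78} = \sqrt{\left(14 - 17\right) \left(-61\right) + 78} = \sqrt{\left(-3\right) \left(-61\right) + 78} = \sqrt{183 + 78} = \sqrt{261} = 3 \sqrt{29}$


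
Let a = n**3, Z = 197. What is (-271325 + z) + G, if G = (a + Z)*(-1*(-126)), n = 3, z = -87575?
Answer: -330676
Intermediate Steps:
a = 27 (a = 3**3 = 27)
G = 28224 (G = (27 + 197)*(-1*(-126)) = 224*126 = 28224)
(-271325 + z) + G = (-271325 - 87575) + 28224 = -358900 + 28224 = -330676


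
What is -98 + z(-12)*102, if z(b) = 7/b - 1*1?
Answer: -519/2 ≈ -259.50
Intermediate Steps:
z(b) = -1 + 7/b (z(b) = 7/b - 1 = -1 + 7/b)
-98 + z(-12)*102 = -98 + ((7 - 1*(-12))/(-12))*102 = -98 - (7 + 12)/12*102 = -98 - 1/12*19*102 = -98 - 19/12*102 = -98 - 323/2 = -519/2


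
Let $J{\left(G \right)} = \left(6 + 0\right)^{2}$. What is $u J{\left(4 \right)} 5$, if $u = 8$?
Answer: $1440$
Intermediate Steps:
$J{\left(G \right)} = 36$ ($J{\left(G \right)} = 6^{2} = 36$)
$u J{\left(4 \right)} 5 = 8 \cdot 36 \cdot 5 = 288 \cdot 5 = 1440$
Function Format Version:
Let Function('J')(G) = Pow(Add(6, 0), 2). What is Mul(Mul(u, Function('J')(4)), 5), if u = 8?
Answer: 1440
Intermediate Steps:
Function('J')(G) = 36 (Function('J')(G) = Pow(6, 2) = 36)
Mul(Mul(u, Function('J')(4)), 5) = Mul(Mul(8, 36), 5) = Mul(288, 5) = 1440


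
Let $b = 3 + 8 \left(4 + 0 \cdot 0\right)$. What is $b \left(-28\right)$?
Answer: $-980$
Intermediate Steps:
$b = 35$ ($b = 3 + 8 \left(4 + 0\right) = 3 + 8 \cdot 4 = 3 + 32 = 35$)
$b \left(-28\right) = 35 \left(-28\right) = -980$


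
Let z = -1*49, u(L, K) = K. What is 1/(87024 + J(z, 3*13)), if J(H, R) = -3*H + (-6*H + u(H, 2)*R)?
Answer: 1/87543 ≈ 1.1423e-5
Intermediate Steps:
z = -49
J(H, R) = -9*H + 2*R (J(H, R) = -3*H + (-6*H + 2*R) = -9*H + 2*R)
1/(87024 + J(z, 3*13)) = 1/(87024 + (-9*(-49) + 2*(3*13))) = 1/(87024 + (441 + 2*39)) = 1/(87024 + (441 + 78)) = 1/(87024 + 519) = 1/87543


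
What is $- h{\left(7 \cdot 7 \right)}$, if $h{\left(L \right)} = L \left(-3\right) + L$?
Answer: $98$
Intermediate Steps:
$h{\left(L \right)} = - 2 L$ ($h{\left(L \right)} = - 3 L + L = - 2 L$)
$- h{\left(7 \cdot 7 \right)} = - \left(-2\right) 7 \cdot 7 = - \left(-2\right) 49 = \left(-1\right) \left(-98\right) = 98$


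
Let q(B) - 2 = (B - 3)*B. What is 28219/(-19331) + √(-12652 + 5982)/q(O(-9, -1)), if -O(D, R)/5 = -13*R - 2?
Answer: -28219/19331 + I*√6670/3192 ≈ -1.4598 + 0.025586*I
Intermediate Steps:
O(D, R) = 10 + 65*R (O(D, R) = -5*(-13*R - 2) = -5*(-2 - 13*R) = 10 + 65*R)
q(B) = 2 + B*(-3 + B) (q(B) = 2 + (B - 3)*B = 2 + (-3 + B)*B = 2 + B*(-3 + B))
28219/(-19331) + √(-12652 + 5982)/q(O(-9, -1)) = 28219/(-19331) + √(-12652 + 5982)/(2 + (10 + 65*(-1))² - 3*(10 + 65*(-1))) = 28219*(-1/19331) + √(-6670)/(2 + (10 - 65)² - 3*(10 - 65)) = -28219/19331 + (I*√6670)/(2 + (-55)² - 3*(-55)) = -28219/19331 + (I*√6670)/(2 + 3025 + 165) = -28219/19331 + (I*√6670)/3192 = -28219/19331 + (I*√6670)*(1/3192) = -28219/19331 + I*√6670/3192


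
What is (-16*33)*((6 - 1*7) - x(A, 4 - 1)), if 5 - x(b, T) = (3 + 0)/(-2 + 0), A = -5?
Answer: 3960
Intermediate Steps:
x(b, T) = 13/2 (x(b, T) = 5 - (3 + 0)/(-2 + 0) = 5 - 3/(-2) = 5 - 3*(-1)/2 = 5 - 1*(-3/2) = 5 + 3/2 = 13/2)
(-16*33)*((6 - 1*7) - x(A, 4 - 1)) = (-16*33)*((6 - 1*7) - 1*13/2) = -528*((6 - 7) - 13/2) = -528*(-1 - 13/2) = -528*(-15/2) = 3960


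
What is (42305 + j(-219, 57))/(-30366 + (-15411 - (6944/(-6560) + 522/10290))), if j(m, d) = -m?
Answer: -2990075060/3218738891 ≈ -0.92896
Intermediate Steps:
(42305 + j(-219, 57))/(-30366 + (-15411 - (6944/(-6560) + 522/10290))) = (42305 - 1*(-219))/(-30366 + (-15411 - (6944/(-6560) + 522/10290))) = (42305 + 219)/(-30366 + (-15411 - (6944*(-1/6560) + 522*(1/10290)))) = 42524/(-30366 + (-15411 - (-217/205 + 87/1715))) = 42524/(-30366 + (-15411 - 1*(-70864/70315))) = 42524/(-30366 + (-15411 + 70864/70315)) = 42524/(-30366 - 1083553601/70315) = 42524/(-3218738891/70315) = 42524*(-70315/3218738891) = -2990075060/3218738891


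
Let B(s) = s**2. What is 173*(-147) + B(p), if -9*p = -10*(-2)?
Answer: -2059511/81 ≈ -25426.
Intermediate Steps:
p = -20/9 (p = -(-10)*(-2)/9 = -1/9*20 = -20/9 ≈ -2.2222)
173*(-147) + B(p) = 173*(-147) + (-20/9)**2 = -25431 + 400/81 = -2059511/81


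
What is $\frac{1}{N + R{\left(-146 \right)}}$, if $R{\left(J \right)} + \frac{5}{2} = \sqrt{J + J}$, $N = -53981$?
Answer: $- \frac{2958}{159683209} - \frac{8 i \sqrt{73}}{11656874257} \approx -1.8524 \cdot 10^{-5} - 5.8637 \cdot 10^{-9} i$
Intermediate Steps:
$R{\left(J \right)} = - \frac{5}{2} + \sqrt{2} \sqrt{J}$ ($R{\left(J \right)} = - \frac{5}{2} + \sqrt{J + J} = - \frac{5}{2} + \sqrt{2 J} = - \frac{5}{2} + \sqrt{2} \sqrt{J}$)
$\frac{1}{N + R{\left(-146 \right)}} = \frac{1}{-53981 - \left(\frac{5}{2} - \sqrt{2} \sqrt{-146}\right)} = \frac{1}{-53981 - \left(\frac{5}{2} - \sqrt{2} i \sqrt{146}\right)} = \frac{1}{-53981 - \left(\frac{5}{2} - 2 i \sqrt{73}\right)} = \frac{1}{- \frac{107967}{2} + 2 i \sqrt{73}}$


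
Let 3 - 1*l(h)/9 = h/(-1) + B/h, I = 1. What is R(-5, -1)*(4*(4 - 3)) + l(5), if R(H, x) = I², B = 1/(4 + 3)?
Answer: 2651/35 ≈ 75.743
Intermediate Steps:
B = ⅐ (B = 1/7 = ⅐ ≈ 0.14286)
l(h) = 27 + 9*h - 9/(7*h) (l(h) = 27 - 9*(h/(-1) + 1/(7*h)) = 27 - 9*(h*(-1) + 1/(7*h)) = 27 - 9*(-h + 1/(7*h)) = 27 + (9*h - 9/(7*h)) = 27 + 9*h - 9/(7*h))
R(H, x) = 1 (R(H, x) = 1² = 1)
R(-5, -1)*(4*(4 - 3)) + l(5) = 1*(4*(4 - 3)) + (27 + 9*5 - 9/7/5) = 1*(4*1) + (27 + 45 - 9/7*⅕) = 1*4 + (27 + 45 - 9/35) = 4 + 2511/35 = 2651/35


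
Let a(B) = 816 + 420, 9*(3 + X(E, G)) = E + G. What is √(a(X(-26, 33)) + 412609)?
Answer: √413845 ≈ 643.31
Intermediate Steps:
X(E, G) = -3 + E/9 + G/9 (X(E, G) = -3 + (E + G)/9 = -3 + (E/9 + G/9) = -3 + E/9 + G/9)
a(B) = 1236
√(a(X(-26, 33)) + 412609) = √(1236 + 412609) = √413845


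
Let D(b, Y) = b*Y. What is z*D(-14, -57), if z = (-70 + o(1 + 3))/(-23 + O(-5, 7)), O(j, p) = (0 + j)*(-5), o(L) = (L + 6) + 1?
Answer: -23541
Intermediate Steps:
o(L) = 7 + L (o(L) = (6 + L) + 1 = 7 + L)
O(j, p) = -5*j (O(j, p) = j*(-5) = -5*j)
D(b, Y) = Y*b
z = -59/2 (z = (-70 + (7 + (1 + 3)))/(-23 - 5*(-5)) = (-70 + (7 + 4))/(-23 + 25) = (-70 + 11)/2 = -59*½ = -59/2 ≈ -29.500)
z*D(-14, -57) = -(-3363)*(-14)/2 = -59/2*798 = -23541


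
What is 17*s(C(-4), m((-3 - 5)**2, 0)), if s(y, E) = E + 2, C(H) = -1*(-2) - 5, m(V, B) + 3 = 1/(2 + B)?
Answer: -17/2 ≈ -8.5000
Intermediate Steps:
m(V, B) = -3 + 1/(2 + B)
C(H) = -3 (C(H) = 2 - 5 = -3)
s(y, E) = 2 + E
17*s(C(-4), m((-3 - 5)**2, 0)) = 17*(2 + (-5 - 3*0)/(2 + 0)) = 17*(2 + (-5 + 0)/2) = 17*(2 + (1/2)*(-5)) = 17*(2 - 5/2) = 17*(-1/2) = -17/2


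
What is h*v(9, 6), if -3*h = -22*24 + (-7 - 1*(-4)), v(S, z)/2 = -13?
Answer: -4602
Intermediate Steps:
v(S, z) = -26 (v(S, z) = 2*(-13) = -26)
h = 177 (h = -(-22*24 + (-7 - 1*(-4)))/3 = -(-528 + (-7 + 4))/3 = -(-528 - 3)/3 = -⅓*(-531) = 177)
h*v(9, 6) = 177*(-26) = -4602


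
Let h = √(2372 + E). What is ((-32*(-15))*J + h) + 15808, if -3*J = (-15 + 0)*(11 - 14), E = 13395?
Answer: 8608 + √15767 ≈ 8733.6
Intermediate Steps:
h = √15767 (h = √(2372 + 13395) = √15767 ≈ 125.57)
J = -15 (J = -(-15 + 0)*(11 - 14)/3 = -(-5)*(-3) = -⅓*45 = -15)
((-32*(-15))*J + h) + 15808 = (-32*(-15)*(-15) + √15767) + 15808 = (480*(-15) + √15767) + 15808 = (-7200 + √15767) + 15808 = 8608 + √15767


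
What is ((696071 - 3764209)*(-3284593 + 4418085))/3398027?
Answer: -44021644024/43013 ≈ -1.0235e+6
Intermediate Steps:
((696071 - 3764209)*(-3284593 + 4418085))/3398027 = -3068138*1133492*(1/3398027) = -3477709877896*1/3398027 = -44021644024/43013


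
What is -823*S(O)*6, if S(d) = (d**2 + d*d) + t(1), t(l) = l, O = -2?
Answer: -44442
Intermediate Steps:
S(d) = 1 + 2*d**2 (S(d) = (d**2 + d*d) + 1 = (d**2 + d**2) + 1 = 2*d**2 + 1 = 1 + 2*d**2)
-823*S(O)*6 = -823*(1 + 2*(-2)**2)*6 = -823*(1 + 2*4)*6 = -823*(1 + 8)*6 = -7407*6 = -823*54 = -44442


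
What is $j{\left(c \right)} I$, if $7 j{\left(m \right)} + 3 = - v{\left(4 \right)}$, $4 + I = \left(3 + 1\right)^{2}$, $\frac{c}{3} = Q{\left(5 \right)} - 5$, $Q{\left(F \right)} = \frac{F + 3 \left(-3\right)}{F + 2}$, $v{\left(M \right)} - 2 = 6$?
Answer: $- \frac{132}{7} \approx -18.857$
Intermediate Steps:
$v{\left(M \right)} = 8$ ($v{\left(M \right)} = 2 + 6 = 8$)
$Q{\left(F \right)} = \frac{-9 + F}{2 + F}$ ($Q{\left(F \right)} = \frac{F - 9}{2 + F} = \frac{-9 + F}{2 + F}$)
$c = - \frac{117}{7}$ ($c = 3 \left(\frac{-9 + 5}{2 + 5} - 5\right) = 3 \left(\frac{1}{7} \left(-4\right) - 5\right) = 3 \left(- \frac{4}{7} - 5\right) = 3 \left(- \frac{39}{7}\right) = - \frac{117}{7} \approx -16.714$)
$I = 12$ ($I = -4 + \left(3 + 1\right)^{2} = -4 + 4^{2} = -4 + 16 = 12$)
$j{\left(m \right)} = - \frac{11}{7}$ ($j{\left(m \right)} = - \frac{3}{7} + \frac{\left(-1\right) 8}{7} = - \frac{3}{7} + \frac{1}{7} \left(-8\right) = - \frac{3}{7} - \frac{8}{7} = - \frac{11}{7}$)
$j{\left(c \right)} I = \left(- \frac{11}{7}\right) 12 = - \frac{132}{7}$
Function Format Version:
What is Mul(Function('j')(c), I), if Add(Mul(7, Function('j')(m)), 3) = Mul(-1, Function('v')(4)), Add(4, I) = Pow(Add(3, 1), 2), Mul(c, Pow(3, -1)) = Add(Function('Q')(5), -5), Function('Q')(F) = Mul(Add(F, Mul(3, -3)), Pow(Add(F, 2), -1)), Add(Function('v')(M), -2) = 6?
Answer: Rational(-132, 7) ≈ -18.857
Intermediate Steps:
Function('v')(M) = 8 (Function('v')(M) = Add(2, 6) = 8)
Function('Q')(F) = Mul(Pow(Add(2, F), -1), Add(-9, F)) (Function('Q')(F) = Mul(Add(F, -9), Pow(Add(2, F), -1)) = Mul(Add(-9, F), Pow(Add(2, F), -1)) = Mul(Pow(Add(2, F), -1), Add(-9, F)))
c = Rational(-117, 7) (c = Mul(3, Add(Mul(Pow(Add(2, 5), -1), Add(-9, 5)), -5)) = Mul(3, Add(Mul(Pow(7, -1), -4), -5)) = Mul(3, Add(Mul(Rational(1, 7), -4), -5)) = Mul(3, Add(Rational(-4, 7), -5)) = Mul(3, Rational(-39, 7)) = Rational(-117, 7) ≈ -16.714)
I = 12 (I = Add(-4, Pow(Add(3, 1), 2)) = Add(-4, Pow(4, 2)) = Add(-4, 16) = 12)
Function('j')(m) = Rational(-11, 7) (Function('j')(m) = Add(Rational(-3, 7), Mul(Rational(1, 7), Mul(-1, 8))) = Add(Rational(-3, 7), Mul(Rational(1, 7), -8)) = Add(Rational(-3, 7), Rational(-8, 7)) = Rational(-11, 7))
Mul(Function('j')(c), I) = Mul(Rational(-11, 7), 12) = Rational(-132, 7)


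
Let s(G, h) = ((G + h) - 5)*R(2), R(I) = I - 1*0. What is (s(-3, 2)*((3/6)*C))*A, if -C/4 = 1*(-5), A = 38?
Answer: -4560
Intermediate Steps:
C = 20 (C = -4*(-5) = 20)
R(I) = I (R(I) = I + 0 = I)
s(G, h) = -10 + 2*G + 2*h (s(G, h) = ((G + h) - 5)*2 = (-5 + G + h)*2 = -10 + 2*G + 2*h)
(s(-3, 2)*((3/6)*C))*A = ((-10 + 2*(-3) + 2*2)*((3/6)*20))*38 = ((-10 - 6 + 4)*((3*(⅙))*20))*38 = -6*20*38 = -12*10*38 = -120*38 = -4560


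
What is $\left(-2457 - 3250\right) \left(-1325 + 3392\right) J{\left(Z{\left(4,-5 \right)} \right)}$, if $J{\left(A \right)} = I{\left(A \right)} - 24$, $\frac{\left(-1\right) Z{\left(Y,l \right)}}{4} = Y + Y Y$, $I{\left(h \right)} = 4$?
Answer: $235927380$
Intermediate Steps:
$Z{\left(Y,l \right)} = - 4 Y - 4 Y^{2}$ ($Z{\left(Y,l \right)} = - 4 \left(Y + Y Y\right) = - 4 \left(Y + Y^{2}\right) = - 4 Y - 4 Y^{2}$)
$J{\left(A \right)} = -20$ ($J{\left(A \right)} = 4 - 24 = -20$)
$\left(-2457 - 3250\right) \left(-1325 + 3392\right) J{\left(Z{\left(4,-5 \right)} \right)} = \left(-2457 - 3250\right) \left(-1325 + 3392\right) \left(-20\right) = \left(-5707\right) 2067 \left(-20\right) = \left(-11796369\right) \left(-20\right) = 235927380$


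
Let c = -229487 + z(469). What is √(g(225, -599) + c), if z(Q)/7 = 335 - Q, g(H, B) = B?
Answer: 4*I*√14439 ≈ 480.65*I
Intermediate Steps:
z(Q) = 2345 - 7*Q (z(Q) = 7*(335 - Q) = 2345 - 7*Q)
c = -230425 (c = -229487 + (2345 - 7*469) = -229487 + (2345 - 3283) = -229487 - 938 = -230425)
√(g(225, -599) + c) = √(-599 - 230425) = √(-231024) = 4*I*√14439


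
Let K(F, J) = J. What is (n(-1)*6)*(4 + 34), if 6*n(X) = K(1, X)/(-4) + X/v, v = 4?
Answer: 0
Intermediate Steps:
n(X) = 0 (n(X) = (X/(-4) + X/4)/6 = (X*(-¼) + X*(¼))/6 = (-X/4 + X/4)/6 = (⅙)*0 = 0)
(n(-1)*6)*(4 + 34) = (0*6)*(4 + 34) = 0*38 = 0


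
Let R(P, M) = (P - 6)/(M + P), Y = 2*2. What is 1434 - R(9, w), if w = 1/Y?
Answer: 53046/37 ≈ 1433.7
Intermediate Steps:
Y = 4
w = 1/4 ≈ 0.25000
R(P, M) = (-6 + P)/(M + P)
1434 - R(9, w) = 1434 - (-6 + 9)/(1/4 + 9) = 1434 - 3/37/4 = 1434 - 4*3/37 = 1434 - 1*12/37 = 1434 - 12/37 = 53046/37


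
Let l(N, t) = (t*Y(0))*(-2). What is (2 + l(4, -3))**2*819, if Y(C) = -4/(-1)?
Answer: 553644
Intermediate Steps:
Y(C) = 4 (Y(C) = -4*(-1) = 4)
l(N, t) = -8*t (l(N, t) = (t*4)*(-2) = (4*t)*(-2) = -8*t)
(2 + l(4, -3))**2*819 = (2 - 8*(-3))**2*819 = (2 + 24)**2*819 = 26**2*819 = 676*819 = 553644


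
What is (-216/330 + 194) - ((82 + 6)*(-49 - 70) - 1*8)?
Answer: 587034/55 ≈ 10673.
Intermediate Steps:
(-216/330 + 194) - ((82 + 6)*(-49 - 70) - 1*8) = (-216*1/330 + 194) - (88*(-119) - 8) = (-36/55 + 194) - (-10472 - 8) = 10634/55 - 1*(-10480) = 10634/55 + 10480 = 587034/55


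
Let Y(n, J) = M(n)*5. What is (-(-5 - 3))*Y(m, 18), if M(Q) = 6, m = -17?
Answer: 240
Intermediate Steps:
Y(n, J) = 30 (Y(n, J) = 6*5 = 30)
(-(-5 - 3))*Y(m, 18) = -(-5 - 3)*30 = -1*(-8)*30 = 8*30 = 240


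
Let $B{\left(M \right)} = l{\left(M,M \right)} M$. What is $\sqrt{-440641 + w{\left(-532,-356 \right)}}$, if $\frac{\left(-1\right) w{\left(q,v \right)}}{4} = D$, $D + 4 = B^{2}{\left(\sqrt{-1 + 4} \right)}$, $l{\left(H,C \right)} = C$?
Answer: $i \sqrt{440661} \approx 663.82 i$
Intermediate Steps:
$B{\left(M \right)} = M^{2}$ ($B{\left(M \right)} = M M = M^{2}$)
$D = 5$ ($D = -4 + \left(\left(\sqrt{-1 + 4}\right)^{2}\right)^{2} = -4 + \left(\left(\sqrt{3}\right)^{2}\right)^{2} = -4 + 3^{2} = -4 + 9 = 5$)
$w{\left(q,v \right)} = -20$ ($w{\left(q,v \right)} = \left(-4\right) 5 = -20$)
$\sqrt{-440641 + w{\left(-532,-356 \right)}} = \sqrt{-440641 - 20} = \sqrt{-440661} = i \sqrt{440661}$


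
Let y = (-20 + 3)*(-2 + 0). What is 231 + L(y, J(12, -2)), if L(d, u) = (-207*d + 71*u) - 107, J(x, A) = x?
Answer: -6062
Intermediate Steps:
y = 34 (y = -17*(-2) = 34)
L(d, u) = -107 - 207*d + 71*u
231 + L(y, J(12, -2)) = 231 + (-107 - 207*34 + 71*12) = 231 + (-107 - 7038 + 852) = 231 - 6293 = -6062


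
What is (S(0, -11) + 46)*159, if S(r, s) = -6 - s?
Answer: 8109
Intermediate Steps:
(S(0, -11) + 46)*159 = ((-6 - 1*(-11)) + 46)*159 = ((-6 + 11) + 46)*159 = (5 + 46)*159 = 51*159 = 8109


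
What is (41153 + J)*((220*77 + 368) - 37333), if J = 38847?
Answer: -1602000000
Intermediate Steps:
(41153 + J)*((220*77 + 368) - 37333) = (41153 + 38847)*((220*77 + 368) - 37333) = 80000*((16940 + 368) - 37333) = 80000*(17308 - 37333) = 80000*(-20025) = -1602000000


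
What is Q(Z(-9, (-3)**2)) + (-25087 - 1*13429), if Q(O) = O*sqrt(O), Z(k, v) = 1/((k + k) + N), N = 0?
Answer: -38516 - I*sqrt(2)/108 ≈ -38516.0 - 0.013095*I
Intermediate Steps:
Z(k, v) = 1/(2*k) (Z(k, v) = 1/((k + k) + 0) = 1/(2*k + 0) = 1/(2*k))
Q(O) = O**(3/2)
Q(Z(-9, (-3)**2)) + (-25087 - 1*13429) = ((1/2)/(-9))**(3/2) + (-25087 - 1*13429) = ((1/2)*(-1/9))**(3/2) + (-25087 - 13429) = (-1/18)**(3/2) - 38516 = -I*sqrt(2)/108 - 38516 = -38516 - I*sqrt(2)/108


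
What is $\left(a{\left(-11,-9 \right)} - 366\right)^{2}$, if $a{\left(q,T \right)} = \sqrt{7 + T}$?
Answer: $\left(366 - i \sqrt{2}\right)^{2} \approx 1.3395 \cdot 10^{5} - 1035.0 i$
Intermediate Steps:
$\left(a{\left(-11,-9 \right)} - 366\right)^{2} = \left(\sqrt{7 - 9} - 366\right)^{2} = \left(\sqrt{-2} - 366\right)^{2} = \left(i \sqrt{2} - 366\right)^{2} = \left(-366 + i \sqrt{2}\right)^{2}$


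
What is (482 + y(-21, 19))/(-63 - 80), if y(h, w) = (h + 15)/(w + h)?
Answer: -485/143 ≈ -3.3916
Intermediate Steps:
y(h, w) = (15 + h)/(h + w)
(482 + y(-21, 19))/(-63 - 80) = (482 + (15 - 21)/(-21 + 19))/(-63 - 80) = (482 - 6/(-2))/(-143) = (482 - ½*(-6))*(-1/143) = (482 + 3)*(-1/143) = 485*(-1/143) = -485/143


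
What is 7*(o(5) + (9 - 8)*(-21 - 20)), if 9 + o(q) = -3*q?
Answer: -455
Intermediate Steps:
o(q) = -9 - 3*q
7*(o(5) + (9 - 8)*(-21 - 20)) = 7*((-9 - 3*5) + (9 - 8)*(-21 - 20)) = 7*((-9 - 15) + 1*(-41)) = 7*(-24 - 41) = 7*(-65) = -455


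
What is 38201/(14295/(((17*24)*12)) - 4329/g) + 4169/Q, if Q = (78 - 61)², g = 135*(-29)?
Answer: 2616498004501/275298221 ≈ 9504.2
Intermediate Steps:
g = -3915
Q = 289 (Q = 17² = 289)
38201/(14295/(((17*24)*12)) - 4329/g) + 4169/Q = 38201/(14295/(((17*24)*12)) - 4329/(-3915)) + 4169/289 = 38201/(14295/((408*12)) - 4329*(-1/3915)) + 4169*(1/289) = 38201/(14295/4896 + 481/435) + 4169/289 = 38201/(14295*(1/4896) + 481/435) + 4169/289 = 38201/(4765/1632 + 481/435) + 4169/289 = 38201/(952589/236640) + 4169/289 = 38201*(236640/952589) + 4169/289 = 9039884640/952589 + 4169/289 = 2616498004501/275298221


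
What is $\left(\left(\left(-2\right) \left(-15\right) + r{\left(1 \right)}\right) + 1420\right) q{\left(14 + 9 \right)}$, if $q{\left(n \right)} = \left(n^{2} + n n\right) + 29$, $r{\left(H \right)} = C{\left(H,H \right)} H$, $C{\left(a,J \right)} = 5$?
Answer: $1581585$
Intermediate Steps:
$r{\left(H \right)} = 5 H$
$q{\left(n \right)} = 29 + 2 n^{2}$ ($q{\left(n \right)} = \left(n^{2} + n^{2}\right) + 29 = 2 n^{2} + 29 = 29 + 2 n^{2}$)
$\left(\left(\left(-2\right) \left(-15\right) + r{\left(1 \right)}\right) + 1420\right) q{\left(14 + 9 \right)} = \left(\left(\left(-2\right) \left(-15\right) + 5 \cdot 1\right) + 1420\right) \left(29 + 2 \left(14 + 9\right)^{2}\right) = \left(\left(30 + 5\right) + 1420\right) \left(29 + 2 \cdot 23^{2}\right) = \left(35 + 1420\right) \left(29 + 2 \cdot 529\right) = 1455 \left(29 + 1058\right) = 1455 \cdot 1087 = 1581585$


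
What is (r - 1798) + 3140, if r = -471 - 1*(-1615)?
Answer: 2486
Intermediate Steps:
r = 1144 (r = -471 + 1615 = 1144)
(r - 1798) + 3140 = (1144 - 1798) + 3140 = -654 + 3140 = 2486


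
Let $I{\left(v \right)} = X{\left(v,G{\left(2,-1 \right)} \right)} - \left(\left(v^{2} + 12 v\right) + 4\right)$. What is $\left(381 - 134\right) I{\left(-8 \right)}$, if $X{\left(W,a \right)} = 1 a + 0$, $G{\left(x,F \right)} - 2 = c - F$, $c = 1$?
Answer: $7904$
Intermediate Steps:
$G{\left(x,F \right)} = 3 - F$ ($G{\left(x,F \right)} = 2 - \left(-1 + F\right) = 3 - F$)
$X{\left(W,a \right)} = a$ ($X{\left(W,a \right)} = a + 0 = a$)
$I{\left(v \right)} = - v^{2} - 12 v$ ($I{\left(v \right)} = \left(3 - -1\right) - \left(\left(v^{2} + 12 v\right) + 4\right) = \left(3 + 1\right) - \left(4 + v^{2} + 12 v\right) = 4 - \left(4 + v^{2} + 12 v\right) = - v^{2} - 12 v$)
$\left(381 - 134\right) I{\left(-8 \right)} = \left(381 - 134\right) \left(- 8 \left(-12 - -8\right)\right) = 247 \left(- 8 \left(-12 + 8\right)\right) = 247 \left(\left(-8\right) \left(-4\right)\right) = 247 \cdot 32 = 7904$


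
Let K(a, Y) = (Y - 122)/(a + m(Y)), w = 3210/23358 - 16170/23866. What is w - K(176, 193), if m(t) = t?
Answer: -12556803749/17141957361 ≈ -0.73252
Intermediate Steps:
w = -25090750/46455169 (w = 3210*(1/23358) - 16170*1/23866 = 535/3893 - 8085/11933 = -25090750/46455169 ≈ -0.54011)
K(a, Y) = (-122 + Y)/(Y + a) (K(a, Y) = (Y - 122)/(a + Y) = (-122 + Y)/(Y + a))
w - K(176, 193) = -25090750/46455169 - (-122 + 193)/(193 + 176) = -25090750/46455169 - 71/369 = -12556803749/17141957361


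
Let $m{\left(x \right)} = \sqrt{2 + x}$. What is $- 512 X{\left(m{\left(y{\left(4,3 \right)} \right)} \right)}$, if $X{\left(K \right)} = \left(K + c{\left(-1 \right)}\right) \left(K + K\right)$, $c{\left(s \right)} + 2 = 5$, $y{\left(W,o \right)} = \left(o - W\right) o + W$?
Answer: $-3072 - 3072 \sqrt{3} \approx -8392.9$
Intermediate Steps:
$y{\left(W,o \right)} = W + o \left(o - W\right)$ ($y{\left(W,o \right)} = o \left(o - W\right) + W = W + o \left(o - W\right)$)
$c{\left(s \right)} = 3$ ($c{\left(s \right)} = -2 + 5 = 3$)
$X{\left(K \right)} = 2 K \left(3 + K\right)$ ($X{\left(K \right)} = \left(K + 3\right) \left(K + K\right) = \left(3 + K\right) 2 K = 2 K \left(3 + K\right)$)
$- 512 X{\left(m{\left(y{\left(4,3 \right)} \right)} \right)} = - 512 \cdot 2 \sqrt{2 + \left(4 + 3^{2} - 4 \cdot 3\right)} \left(3 + \sqrt{2 + \left(4 + 3^{2} - 4 \cdot 3\right)}\right) = - 512 \cdot 2 \sqrt{2 + \left(4 + 9 - 12\right)} \left(3 + \sqrt{2 + \left(4 + 9 - 12\right)}\right) = - 512 \cdot 2 \sqrt{2 + 1} \left(3 + \sqrt{2 + 1}\right) = - 512 \cdot 2 \sqrt{3} \left(3 + \sqrt{3}\right) = - 1024 \sqrt{3} \left(3 + \sqrt{3}\right)$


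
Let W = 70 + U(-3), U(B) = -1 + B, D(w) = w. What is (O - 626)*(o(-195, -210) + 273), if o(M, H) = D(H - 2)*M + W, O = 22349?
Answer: 905392917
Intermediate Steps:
W = 66 (W = 70 + (-1 - 3) = 70 - 4 = 66)
o(M, H) = 66 + M*(-2 + H) (o(M, H) = (H - 2)*M + 66 = (-2 + H)*M + 66 = M*(-2 + H) + 66 = 66 + M*(-2 + H))
(O - 626)*(o(-195, -210) + 273) = (22349 - 626)*((66 - 195*(-2 - 210)) + 273) = 21723*((66 - 195*(-212)) + 273) = 21723*((66 + 41340) + 273) = 21723*(41406 + 273) = 21723*41679 = 905392917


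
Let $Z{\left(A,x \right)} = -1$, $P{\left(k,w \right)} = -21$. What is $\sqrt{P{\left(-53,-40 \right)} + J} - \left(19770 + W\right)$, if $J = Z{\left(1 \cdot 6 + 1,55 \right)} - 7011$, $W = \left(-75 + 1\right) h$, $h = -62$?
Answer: $-24358 + i \sqrt{7033} \approx -24358.0 + 83.863 i$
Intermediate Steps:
$W = 4588$ ($W = \left(-75 + 1\right) \left(-62\right) = \left(-74\right) \left(-62\right) = 4588$)
$J = -7012$ ($J = -1 - 7011 = -7012$)
$\sqrt{P{\left(-53,-40 \right)} + J} - \left(19770 + W\right) = \sqrt{-21 - 7012} - \left(19770 + 4588\right) = \sqrt{-7033} - 24358 = i \sqrt{7033} - 24358 = -24358 + i \sqrt{7033}$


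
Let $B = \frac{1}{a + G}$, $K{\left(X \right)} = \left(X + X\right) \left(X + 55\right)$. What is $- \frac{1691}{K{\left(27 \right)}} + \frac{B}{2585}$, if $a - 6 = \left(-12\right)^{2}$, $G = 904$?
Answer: $- \frac{2303638631}{6032242260} \approx -0.38189$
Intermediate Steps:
$a = 150$ ($a = 6 + \left(-12\right)^{2} = 6 + 144 = 150$)
$K{\left(X \right)} = 2 X \left(55 + X\right)$
$B = \frac{1}{1054}$ ($B = \frac{1}{150 + 904} = \frac{1}{1054} \approx 0.00094877$)
$- \frac{1691}{K{\left(27 \right)}} + \frac{B}{2585} = - \frac{1691}{2 \cdot 27 \left(55 + 27\right)} + \frac{1}{1054 \cdot 2585} = - \frac{1691}{2 \cdot 27 \cdot 82} + \frac{1}{1054} \cdot \frac{1}{2585} = - \frac{1691}{4428} + \frac{1}{2724590} = - \frac{2303638631}{6032242260}$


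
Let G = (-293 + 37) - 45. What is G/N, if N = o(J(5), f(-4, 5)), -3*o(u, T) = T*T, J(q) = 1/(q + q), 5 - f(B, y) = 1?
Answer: 903/16 ≈ 56.438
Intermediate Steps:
f(B, y) = 4 (f(B, y) = 5 - 1*1 = 5 - 1 = 4)
J(q) = 1/(2*q)
o(u, T) = -T²/3 (o(u, T) = -T*T/3 = -T²/3)
N = -16/3 (N = -⅓*4² = -⅓*16 = -16/3 ≈ -5.3333)
G = -301 (G = -256 - 45 = -301)
G/N = -301/(-16/3) = -301*(-3/16) = 903/16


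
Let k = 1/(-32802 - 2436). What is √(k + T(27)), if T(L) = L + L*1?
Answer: √67052663538/35238 ≈ 7.3485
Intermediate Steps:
T(L) = 2*L (T(L) = L + L = 2*L)
k = -1/35238 (k = 1/(-35238) = -1/35238 ≈ -2.8378e-5)
√(k + T(27)) = √(-1/35238 + 2*27) = √(-1/35238 + 54) = √(1902851/35238) = √67052663538/35238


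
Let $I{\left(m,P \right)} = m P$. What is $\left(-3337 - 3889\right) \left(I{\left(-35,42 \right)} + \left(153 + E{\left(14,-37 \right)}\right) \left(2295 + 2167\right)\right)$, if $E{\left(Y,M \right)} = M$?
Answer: $-3729497572$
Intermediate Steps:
$I{\left(m,P \right)} = P m$
$\left(-3337 - 3889\right) \left(I{\left(-35,42 \right)} + \left(153 + E{\left(14,-37 \right)}\right) \left(2295 + 2167\right)\right) = \left(-3337 - 3889\right) \left(42 \left(-35\right) + \left(153 - 37\right) \left(2295 + 2167\right)\right) = - 7226 \left(-1470 + 116 \cdot 4462\right) = - 7226 \left(-1470 + 517592\right) = \left(-7226\right) 516122 = -3729497572$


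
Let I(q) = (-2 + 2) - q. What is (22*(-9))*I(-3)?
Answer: -594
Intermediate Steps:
I(q) = -q (I(q) = 0 - q = -q)
(22*(-9))*I(-3) = (22*(-9))*(-1*(-3)) = -198*3 = -594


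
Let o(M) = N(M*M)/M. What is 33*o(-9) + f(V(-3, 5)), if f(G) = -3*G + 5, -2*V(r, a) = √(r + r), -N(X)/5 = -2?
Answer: -95/3 + 3*I*√6/2 ≈ -31.667 + 3.6742*I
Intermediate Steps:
N(X) = 10 (N(X) = -5*(-2) = 10)
V(r, a) = -√2*√r/2 (V(r, a) = -√(r + r)/2 = -√2*√r/2)
f(G) = 5 - 3*G
o(M) = 10/M
33*o(-9) + f(V(-3, 5)) = 33*(10/(-9)) + (5 - (-3)*√2*√(-3)/2) = 33*(10*(-⅑)) + (5 - (-3)*√2*I*√3/2) = 33*(-10/9) + (5 - (-3)*I*√6/2) = -110/3 + (5 + 3*I*√6/2) = -95/3 + 3*I*√6/2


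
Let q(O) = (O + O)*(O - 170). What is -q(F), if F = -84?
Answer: -42672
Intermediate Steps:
q(O) = 2*O*(-170 + O) (q(O) = (2*O)*(-170 + O) = 2*O*(-170 + O))
-q(F) = -2*(-84)*(-170 - 84) = -2*(-84)*(-254) = -1*42672 = -42672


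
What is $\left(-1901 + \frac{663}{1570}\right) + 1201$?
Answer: $- \frac{1098337}{1570} \approx -699.58$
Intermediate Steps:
$\left(-1901 + \frac{663}{1570}\right) + 1201 = - \frac{2983907}{1570} + 1201 = - \frac{1098337}{1570}$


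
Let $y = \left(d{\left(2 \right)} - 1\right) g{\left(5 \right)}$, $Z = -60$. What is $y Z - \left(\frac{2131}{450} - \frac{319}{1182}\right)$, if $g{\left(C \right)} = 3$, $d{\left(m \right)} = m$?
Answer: $- \frac{8176441}{44325} \approx -184.47$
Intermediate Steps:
$y = 3$ ($y = \left(2 - 1\right) 3 = 1 \cdot 3 = 3$)
$y Z - \left(\frac{2131}{450} - \frac{319}{1182}\right) = 3 \left(-60\right) - \left(\frac{2131}{450} - \frac{319}{1182}\right) = -180 - \left(2131 \cdot \frac{1}{450} - \frac{319}{1182}\right) = -180 - \left(\frac{2131}{450} - \frac{319}{1182}\right) = -180 - \frac{197941}{44325} = - \frac{8176441}{44325}$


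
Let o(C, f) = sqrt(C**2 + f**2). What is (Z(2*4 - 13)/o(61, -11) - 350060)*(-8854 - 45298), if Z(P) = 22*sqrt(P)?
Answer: 18956449120 - 595672*I*sqrt(19210)/1921 ≈ 1.8956e+10 - 42978.0*I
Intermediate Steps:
(Z(2*4 - 13)/o(61, -11) - 350060)*(-8854 - 45298) = ((22*sqrt(2*4 - 13))/(sqrt(61**2 + (-11)**2)) - 350060)*(-8854 - 45298) = ((22*sqrt(8 - 13))/(sqrt(3721 + 121)) - 350060)*(-54152) = ((22*sqrt(-5))/(sqrt(3842)) - 350060)*(-54152) = ((22*(I*sqrt(5)))*(sqrt(3842)/3842) - 350060)*(-54152) = ((22*I*sqrt(5))*(sqrt(3842)/3842) - 350060)*(-54152) = (11*I*sqrt(19210)/1921 - 350060)*(-54152) = (-350060 + 11*I*sqrt(19210)/1921)*(-54152) = 18956449120 - 595672*I*sqrt(19210)/1921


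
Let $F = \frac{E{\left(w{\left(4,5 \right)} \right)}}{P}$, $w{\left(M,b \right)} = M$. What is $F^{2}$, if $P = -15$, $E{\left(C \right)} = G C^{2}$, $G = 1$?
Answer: $\frac{256}{225} \approx 1.1378$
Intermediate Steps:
$E{\left(C \right)} = C^{2}$ ($E{\left(C \right)} = 1 C^{2} = C^{2}$)
$F = - \frac{16}{15}$ ($F = \frac{4^{2}}{-15} = 16 \left(- \frac{1}{15}\right) = - \frac{16}{15} \approx -1.0667$)
$F^{2} = \left(- \frac{16}{15}\right)^{2} = \frac{256}{225}$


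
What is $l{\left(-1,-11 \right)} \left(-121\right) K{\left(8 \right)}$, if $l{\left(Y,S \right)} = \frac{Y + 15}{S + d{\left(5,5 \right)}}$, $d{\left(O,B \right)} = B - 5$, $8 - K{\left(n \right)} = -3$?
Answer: $1694$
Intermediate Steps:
$K{\left(n \right)} = 11$ ($K{\left(n \right)} = 8 - -3 = 8 + 3 = 11$)
$d{\left(O,B \right)} = -5 + B$
$l{\left(Y,S \right)} = \frac{15 + Y}{S}$ ($l{\left(Y,S \right)} = \frac{Y + 15}{S + \left(-5 + 5\right)} = \frac{15 + Y}{S + 0} = \frac{15 + Y}{S}$)
$l{\left(-1,-11 \right)} \left(-121\right) K{\left(8 \right)} = \frac{15 - 1}{-11} \left(-121\right) 11 = \left(- \frac{1}{11}\right) 14 \left(-121\right) 11 = \left(- \frac{14}{11}\right) \left(-121\right) 11 = 154 \cdot 11 = 1694$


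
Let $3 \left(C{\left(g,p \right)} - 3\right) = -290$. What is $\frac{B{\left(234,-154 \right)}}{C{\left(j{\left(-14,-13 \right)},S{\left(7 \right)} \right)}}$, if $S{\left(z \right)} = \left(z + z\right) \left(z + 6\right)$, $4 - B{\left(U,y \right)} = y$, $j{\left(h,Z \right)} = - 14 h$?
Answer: $- \frac{474}{281} \approx -1.6868$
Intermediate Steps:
$B{\left(U,y \right)} = 4 - y$
$S{\left(z \right)} = 2 z \left(6 + z\right)$
$C{\left(g,p \right)} = - \frac{281}{3}$ ($C{\left(g,p \right)} = 3 + \frac{1}{3} \left(-290\right) = 3 - \frac{290}{3} = - \frac{281}{3}$)
$\frac{B{\left(234,-154 \right)}}{C{\left(j{\left(-14,-13 \right)},S{\left(7 \right)} \right)}} = \frac{4 - -154}{- \frac{281}{3}} = \left(4 + 154\right) \left(- \frac{3}{281}\right) = 158 \left(- \frac{3}{281}\right) = - \frac{474}{281}$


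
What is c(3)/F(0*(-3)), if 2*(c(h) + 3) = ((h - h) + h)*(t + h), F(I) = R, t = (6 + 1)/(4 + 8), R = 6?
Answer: 19/48 ≈ 0.39583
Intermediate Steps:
t = 7/12 ≈ 0.58333
F(I) = 6
c(h) = -3 + h*(7/12 + h)/2 (c(h) = -3 + (((h - h) + h)*(7/12 + h))/2 = -3 + ((0 + h)*(7/12 + h))/2 = -3 + (h*(7/12 + h))/2 = -3 + h*(7/12 + h)/2)
c(3)/F(0*(-3)) = (-3 + (½)*3² + (7/24)*3)/6 = (-3 + (½)*9 + 7/8)*(⅙) = (-3 + 9/2 + 7/8)*(⅙) = (19/8)*(⅙) = 19/48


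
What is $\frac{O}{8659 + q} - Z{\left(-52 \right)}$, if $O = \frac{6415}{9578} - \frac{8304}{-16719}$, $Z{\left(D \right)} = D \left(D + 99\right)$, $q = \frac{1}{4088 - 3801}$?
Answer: $\frac{108067139920792279}{44217321589332} \approx 2444.0$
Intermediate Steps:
$q = \frac{1}{287} \approx 0.0034843$
$Z{\left(D \right)} = D \left(99 + D\right)$
$O = \frac{62262699}{53378194}$ ($O = 6415 \cdot \frac{1}{9578} - - \frac{2768}{5573} = \frac{6415}{9578} + \frac{2768}{5573} = \frac{62262699}{53378194} \approx 1.1664$)
$\frac{O}{8659 + q} - Z{\left(-52 \right)} = \frac{62262699}{53378194 \left(8659 + \frac{1}{287}\right)} - - 52 \left(99 - 52\right) = \frac{62262699}{53378194 \cdot \frac{2485134}{287}} - \left(-52\right) 47 = \frac{62262699}{53378194} \cdot \frac{287}{2485134} - -2444 = \frac{5956464871}{44217321589332} + 2444 = \frac{108067139920792279}{44217321589332}$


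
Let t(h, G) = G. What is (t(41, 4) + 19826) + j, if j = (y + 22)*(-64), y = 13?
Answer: 17590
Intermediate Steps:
j = -2240 (j = (13 + 22)*(-64) = 35*(-64) = -2240)
(t(41, 4) + 19826) + j = (4 + 19826) - 2240 = 19830 - 2240 = 17590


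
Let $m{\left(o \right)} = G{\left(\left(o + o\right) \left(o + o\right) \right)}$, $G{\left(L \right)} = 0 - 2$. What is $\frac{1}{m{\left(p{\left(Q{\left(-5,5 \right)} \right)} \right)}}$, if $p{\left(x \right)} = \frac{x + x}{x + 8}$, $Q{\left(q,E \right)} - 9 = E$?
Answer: $- \frac{1}{2} \approx -0.5$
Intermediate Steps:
$Q{\left(q,E \right)} = 9 + E$
$G{\left(L \right)} = -2$
$p{\left(x \right)} = \frac{2 x}{8 + x}$
$m{\left(o \right)} = -2$
$\frac{1}{m{\left(p{\left(Q{\left(-5,5 \right)} \right)} \right)}} = \frac{1}{-2} = - \frac{1}{2}$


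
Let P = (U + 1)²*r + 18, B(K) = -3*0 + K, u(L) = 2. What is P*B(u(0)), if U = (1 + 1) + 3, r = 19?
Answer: 1404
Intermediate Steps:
U = 5 (U = 2 + 3 = 5)
B(K) = K (B(K) = 0 + K = K)
P = 702 (P = (5 + 1)²*19 + 18 = 6²*19 + 18 = 36*19 + 18 = 684 + 18 = 702)
P*B(u(0)) = 702*2 = 1404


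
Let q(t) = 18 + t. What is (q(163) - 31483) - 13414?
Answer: -44716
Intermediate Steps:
(q(163) - 31483) - 13414 = ((18 + 163) - 31483) - 13414 = (181 - 31483) - 13414 = -31302 - 13414 = -44716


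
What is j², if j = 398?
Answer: 158404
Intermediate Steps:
j² = 398² = 158404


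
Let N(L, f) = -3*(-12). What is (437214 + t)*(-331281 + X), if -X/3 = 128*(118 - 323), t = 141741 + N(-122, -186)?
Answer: -146230545951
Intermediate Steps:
N(L, f) = 36
t = 141777 (t = 141741 + 36 = 141777)
X = 78720 (X = -384*(118 - 323) = -384*(-205) = -3*(-26240) = 78720)
(437214 + t)*(-331281 + X) = (437214 + 141777)*(-331281 + 78720) = 578991*(-252561) = -146230545951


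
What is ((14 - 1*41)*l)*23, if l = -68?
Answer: 42228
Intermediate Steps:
((14 - 1*41)*l)*23 = ((14 - 1*41)*(-68))*23 = ((14 - 41)*(-68))*23 = -27*(-68)*23 = 1836*23 = 42228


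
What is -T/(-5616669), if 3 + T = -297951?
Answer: -99318/1872223 ≈ -0.053048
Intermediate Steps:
T = -297954 (T = -3 - 297951 = -297954)
-T/(-5616669) = -(-297954)/(-5616669) = -(-297954)*(-1)/5616669 = -1*99318/1872223 = -99318/1872223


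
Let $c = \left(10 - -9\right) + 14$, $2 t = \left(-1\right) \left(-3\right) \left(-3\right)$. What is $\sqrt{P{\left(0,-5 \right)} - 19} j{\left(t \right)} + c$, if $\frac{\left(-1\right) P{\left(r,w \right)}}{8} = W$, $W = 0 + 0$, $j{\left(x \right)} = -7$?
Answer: $33 - 7 i \sqrt{19} \approx 33.0 - 30.512 i$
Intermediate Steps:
$t = - \frac{9}{2}$ ($t = \frac{\left(-1\right) \left(-3\right) \left(-3\right)}{2} = \frac{3 \left(-3\right)}{2} = \frac{1}{2} \left(-9\right) = - \frac{9}{2} \approx -4.5$)
$W = 0$
$P{\left(r,w \right)} = 0$ ($P{\left(r,w \right)} = \left(-8\right) 0 = 0$)
$c = 33$ ($c = \left(10 + 9\right) + 14 = 19 + 14 = 33$)
$\sqrt{P{\left(0,-5 \right)} - 19} j{\left(t \right)} + c = \sqrt{0 - 19} \left(-7\right) + 33 = \sqrt{-19} \left(-7\right) + 33 = i \sqrt{19} \left(-7\right) + 33 = - 7 i \sqrt{19} + 33 = 33 - 7 i \sqrt{19}$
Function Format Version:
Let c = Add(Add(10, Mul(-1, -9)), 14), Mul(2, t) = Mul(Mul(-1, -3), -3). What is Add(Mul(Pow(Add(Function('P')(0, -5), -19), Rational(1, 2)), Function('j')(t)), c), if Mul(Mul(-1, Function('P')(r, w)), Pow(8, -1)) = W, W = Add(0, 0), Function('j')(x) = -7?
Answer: Add(33, Mul(-7, I, Pow(19, Rational(1, 2)))) ≈ Add(33.000, Mul(-30.512, I))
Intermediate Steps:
t = Rational(-9, 2) (t = Mul(Rational(1, 2), Mul(Mul(-1, -3), -3)) = Mul(Rational(1, 2), Mul(3, -3)) = Mul(Rational(1, 2), -9) = Rational(-9, 2) ≈ -4.5000)
W = 0
Function('P')(r, w) = 0 (Function('P')(r, w) = Mul(-8, 0) = 0)
c = 33 (c = Add(Add(10, 9), 14) = Add(19, 14) = 33)
Add(Mul(Pow(Add(Function('P')(0, -5), -19), Rational(1, 2)), Function('j')(t)), c) = Add(Mul(Pow(Add(0, -19), Rational(1, 2)), -7), 33) = Add(Mul(Pow(-19, Rational(1, 2)), -7), 33) = Add(Mul(Mul(I, Pow(19, Rational(1, 2))), -7), 33) = Add(Mul(-7, I, Pow(19, Rational(1, 2))), 33) = Add(33, Mul(-7, I, Pow(19, Rational(1, 2))))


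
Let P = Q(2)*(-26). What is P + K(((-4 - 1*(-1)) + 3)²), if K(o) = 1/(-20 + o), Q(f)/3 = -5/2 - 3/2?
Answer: 6239/20 ≈ 311.95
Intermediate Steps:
Q(f) = -12 (Q(f) = 3*(-5/2 - 3/2) = 3*(-4) = -12)
P = 312 (P = -12*(-26) = 312)
P + K(((-4 - 1*(-1)) + 3)²) = 312 + 1/(-20 + ((-4 - 1*(-1)) + 3)²) = 312 + 1/(-20 + ((-4 + 1) + 3)²) = 312 + 1/(-20 + (-3 + 3)²) = 312 + 1/(-20 + 0²) = 312 + 1/(-20 + 0) = 312 + 1/(-20) = 312 - 1/20 = 6239/20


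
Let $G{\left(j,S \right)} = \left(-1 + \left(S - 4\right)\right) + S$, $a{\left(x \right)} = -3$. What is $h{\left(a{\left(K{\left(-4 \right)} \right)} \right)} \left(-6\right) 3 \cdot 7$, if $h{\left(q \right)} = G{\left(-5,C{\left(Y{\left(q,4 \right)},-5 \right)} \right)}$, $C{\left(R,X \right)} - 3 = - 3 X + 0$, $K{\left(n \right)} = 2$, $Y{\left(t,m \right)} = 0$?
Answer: $-3906$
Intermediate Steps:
$C{\left(R,X \right)} = 3 - 3 X$ ($C{\left(R,X \right)} = 3 + \left(- 3 X + 0\right) = 3 - 3 X$)
$G{\left(j,S \right)} = -5 + 2 S$ ($G{\left(j,S \right)} = \left(-1 + \left(-4 + S\right)\right) + S = \left(-5 + S\right) + S = -5 + 2 S$)
$h{\left(q \right)} = 31$ ($h{\left(q \right)} = -5 + 2 \left(3 - -15\right) = -5 + 2 \left(3 + 15\right) = -5 + 2 \cdot 18 = -5 + 36 = 31$)
$h{\left(a{\left(K{\left(-4 \right)} \right)} \right)} \left(-6\right) 3 \cdot 7 = 31 \left(-6\right) 3 \cdot 7 = 31 \left(\left(-18\right) 7\right) = 31 \left(-126\right) = -3906$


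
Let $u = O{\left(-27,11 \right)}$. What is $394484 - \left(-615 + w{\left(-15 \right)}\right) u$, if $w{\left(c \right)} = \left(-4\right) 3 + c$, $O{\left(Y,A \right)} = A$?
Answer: $401546$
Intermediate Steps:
$u = 11$
$w{\left(c \right)} = -12 + c$
$394484 - \left(-615 + w{\left(-15 \right)}\right) u = 394484 - \left(-615 - 27\right) 11 = 394484 - \left(-642\right) 11 = 394484 - -7062 = 394484 + 7062 = 401546$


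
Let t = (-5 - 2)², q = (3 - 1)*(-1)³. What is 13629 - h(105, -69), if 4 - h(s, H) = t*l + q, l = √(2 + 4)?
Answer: 13623 + 49*√6 ≈ 13743.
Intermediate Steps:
q = -2 (q = 2*(-1) = -2)
l = √6 ≈ 2.4495
t = 49 (t = (-7)² = 49)
h(s, H) = 6 - 49*√6 (h(s, H) = 4 - (49*√6 - 2) = 4 - (-2 + 49*√6) = 4 + (2 - 49*√6) = 6 - 49*√6)
13629 - h(105, -69) = 13629 - (6 - 49*√6) = 13629 + (-6 + 49*√6) = 13623 + 49*√6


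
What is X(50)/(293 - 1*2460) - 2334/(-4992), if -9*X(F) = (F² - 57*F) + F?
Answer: 2445689/5408832 ≈ 0.45217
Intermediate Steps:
X(F) = -F²/9 + 56*F/9 (X(F) = -((F² - 57*F) + F)/9 = -(F² - 56*F)/9 = -F²/9 + 56*F/9)
X(50)/(293 - 1*2460) - 2334/(-4992) = ((⅑)*50*(56 - 1*50))/(293 - 1*2460) - 2334/(-4992) = ((⅑)*50*(56 - 50))/(293 - 2460) - 2334*(-1/4992) = ((⅑)*50*6)/(-2167) + 389/832 = (100/3)*(-1/2167) + 389/832 = -100/6501 + 389/832 = 2445689/5408832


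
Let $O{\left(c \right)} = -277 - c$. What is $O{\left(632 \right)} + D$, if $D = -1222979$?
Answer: $-1223888$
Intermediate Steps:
$O{\left(632 \right)} + D = \left(-277 - 632\right) - 1222979 = -909 - 1222979 = -1223888$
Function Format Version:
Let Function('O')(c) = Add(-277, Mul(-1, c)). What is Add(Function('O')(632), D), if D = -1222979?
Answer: -1223888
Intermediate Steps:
Add(Function('O')(632), D) = Add(Add(-277, Mul(-1, 632)), -1222979) = Add(Add(-277, -632), -1222979) = Add(-909, -1222979) = -1223888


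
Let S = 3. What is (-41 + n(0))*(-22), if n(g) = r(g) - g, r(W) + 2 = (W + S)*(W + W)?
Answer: 946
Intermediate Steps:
r(W) = -2 + 2*W*(3 + W) (r(W) = -2 + (W + 3)*(W + W) = -2 + (3 + W)*(2*W) = -2 + 2*W*(3 + W))
n(g) = -2 + 2*g² + 5*g (n(g) = (-2 + 2*g² + 6*g) - g = -2 + 2*g² + 5*g)
(-41 + n(0))*(-22) = (-41 + (-2 + 2*0² + 5*0))*(-22) = (-41 + (-2 + 2*0 + 0))*(-22) = (-41 + (-2 + 0 + 0))*(-22) = (-41 - 2)*(-22) = -43*(-22) = 946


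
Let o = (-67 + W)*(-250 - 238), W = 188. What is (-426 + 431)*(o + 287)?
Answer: -293805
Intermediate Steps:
o = -59048 (o = (-67 + 188)*(-250 - 238) = 121*(-488) = -59048)
(-426 + 431)*(o + 287) = (-426 + 431)*(-59048 + 287) = 5*(-58761) = -293805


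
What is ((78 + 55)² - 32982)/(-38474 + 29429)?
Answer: 15293/9045 ≈ 1.6908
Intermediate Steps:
((78 + 55)² - 32982)/(-38474 + 29429) = (133² - 32982)/(-9045) = (17689 - 32982)*(-1/9045) = -15293*(-1/9045) = 15293/9045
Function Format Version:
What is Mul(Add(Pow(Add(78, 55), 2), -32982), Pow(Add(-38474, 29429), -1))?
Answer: Rational(15293, 9045) ≈ 1.6908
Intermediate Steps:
Mul(Add(Pow(Add(78, 55), 2), -32982), Pow(Add(-38474, 29429), -1)) = Mul(Add(Pow(133, 2), -32982), Pow(-9045, -1)) = Mul(Add(17689, -32982), Rational(-1, 9045)) = Mul(-15293, Rational(-1, 9045)) = Rational(15293, 9045)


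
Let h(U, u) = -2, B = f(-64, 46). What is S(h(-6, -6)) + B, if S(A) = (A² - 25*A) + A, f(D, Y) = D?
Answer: -12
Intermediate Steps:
B = -64
S(A) = A² - 24*A
S(h(-6, -6)) + B = -2*(-24 - 2) - 64 = -2*(-26) - 64 = 52 - 64 = -12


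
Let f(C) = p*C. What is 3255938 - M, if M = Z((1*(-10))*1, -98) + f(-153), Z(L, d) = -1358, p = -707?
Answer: 3149125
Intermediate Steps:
f(C) = -707*C
M = 106813 (M = -1358 - 707*(-153) = -1358 + 108171 = 106813)
3255938 - M = 3255938 - 1*106813 = 3255938 - 106813 = 3149125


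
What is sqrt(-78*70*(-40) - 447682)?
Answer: I*sqrt(229282) ≈ 478.83*I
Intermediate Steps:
sqrt(-78*70*(-40) - 447682) = sqrt(-5460*(-40) - 447682) = sqrt(218400 - 447682) = sqrt(-229282) = I*sqrt(229282)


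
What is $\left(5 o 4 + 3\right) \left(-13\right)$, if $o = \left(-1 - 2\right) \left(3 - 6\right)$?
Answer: $-2379$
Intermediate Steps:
$o = 9$ ($o = - 3 \left(3 - 6\right) = \left(-3\right) \left(-3\right) = 9$)
$\left(5 o 4 + 3\right) \left(-13\right) = \left(5 \cdot 9 \cdot 4 + 3\right) \left(-13\right) = \left(45 \cdot 4 + 3\right) \left(-13\right) = \left(180 + 3\right) \left(-13\right) = 183 \left(-13\right) = -2379$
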